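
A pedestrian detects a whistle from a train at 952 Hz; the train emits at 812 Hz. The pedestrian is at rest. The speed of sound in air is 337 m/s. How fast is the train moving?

50 m/s

f' > f, so the train is approaching.
f' = f · v/(v − v_s) ⇒ v_s = v · |1 − f/f'|.
v_s = 337 × |1 − 812/952| = 337 × 0.1471 ≈ 50 m/s.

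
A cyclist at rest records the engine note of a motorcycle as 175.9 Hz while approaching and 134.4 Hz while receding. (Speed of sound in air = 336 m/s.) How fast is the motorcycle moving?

45 m/s

f₁/f₂ = (v + v_s)/(v − v_s), so v_s = v · (f₁ − f₂)/(f₁ + f₂).
v_s = 336 × (175.9 − 134.4)/(175.9 + 134.4) = 336 × 41.5/310.3 ≈ 45 m/s.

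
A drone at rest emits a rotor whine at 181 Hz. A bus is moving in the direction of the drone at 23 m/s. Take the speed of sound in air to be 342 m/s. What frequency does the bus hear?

Moving observer, stationary source: f' = f · (v + v_o)/v.
f' = 181 × (342 + 23)/342 = 181 × 365/342 ≈ 193 Hz.

193 Hz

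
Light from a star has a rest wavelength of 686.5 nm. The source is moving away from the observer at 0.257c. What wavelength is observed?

Relativistic Doppler for wavelength: λ' = λ₀ · √((1 + β)/(1 − β)).
λ' = 686.5 × √(1.2570/0.7430) = 686.5 × 1.30069 ≈ 892.9 nm.

892.9 nm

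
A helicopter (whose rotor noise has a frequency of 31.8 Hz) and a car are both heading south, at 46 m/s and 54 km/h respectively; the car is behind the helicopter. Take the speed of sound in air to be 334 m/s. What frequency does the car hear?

29.2 Hz

54 km/h = 15 m/s.
The car is behind, so the helicopter is moving away from it while the car is moving toward the helicopter.
Both move, so f' = f · (v + v_o)/(v + v_s).
f' = 31.8 × (334 + 15)/(334 + 46) = 31.8 × 349/380 ≈ 29.2 Hz.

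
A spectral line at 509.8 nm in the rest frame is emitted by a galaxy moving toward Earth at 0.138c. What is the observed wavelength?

443.7 nm

Relativistic Doppler for wavelength: λ' = λ₀ · √((1 − β)/(1 + β)).
λ' = 509.8 × √(0.8620/1.1380) = 509.8 × 0.87033 ≈ 443.7 nm.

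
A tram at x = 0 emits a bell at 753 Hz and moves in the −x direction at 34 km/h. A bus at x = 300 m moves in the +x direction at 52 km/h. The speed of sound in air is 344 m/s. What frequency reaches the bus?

702 Hz

34 km/h = 9.444 m/s; 52 km/h = 14.44 m/s.
The observer lies on the +x side, so the source is heading away from the observer and the observer is heading away from the source.
General Doppler shift: f' = f · (v − v_o)/(v + v_s).
f' = 753 × (344 − 14.44)/(344 + 9.444) = 753 × 329.56/353.44 ≈ 702 Hz.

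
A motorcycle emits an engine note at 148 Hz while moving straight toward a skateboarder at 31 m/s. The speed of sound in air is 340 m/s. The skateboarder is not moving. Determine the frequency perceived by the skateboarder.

Only the source moves, toward the listener, so f' = f · v/(v − v_s).
f' = 148 × 340/(340 − 31) = 148 × 340/309 ≈ 163 Hz.

163 Hz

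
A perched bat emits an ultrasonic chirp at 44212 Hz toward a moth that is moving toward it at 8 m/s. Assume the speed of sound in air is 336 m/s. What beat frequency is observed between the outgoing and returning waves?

2157 Hz

At the moth (a moving observer), f₁ = f₀ · (v + u)/v = 44212 × 344/336 ≈ 45265 Hz.
The reflection then acts as a moving source: f₂ = f₁ · v/(v − u) ≈ 46369 Hz.
Equivalently f₂ = f₀ · (v + u)/(v − u).
Beat frequency: |f₂ − f₀| = 2u·f₀/(v − u) = 2 × 8 × 44212/328 ≈ 2157 Hz.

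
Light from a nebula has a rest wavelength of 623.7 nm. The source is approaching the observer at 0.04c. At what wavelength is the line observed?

Relativistic Doppler for wavelength: λ' = λ₀ · √((1 − β)/(1 + β)).
λ' = 623.7 × √(0.9600/1.0400) = 623.7 × 0.96077 ≈ 599.2 nm.

599.2 nm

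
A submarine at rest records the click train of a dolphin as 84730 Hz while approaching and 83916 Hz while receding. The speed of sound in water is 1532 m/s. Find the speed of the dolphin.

f₁/f₂ = (v + v_s)/(v − v_s), so v_s = v · (f₁ − f₂)/(f₁ + f₂).
v_s = 1532 × (84730 − 83916)/(84730 + 83916) = 1532 × 814/168646 ≈ 7.4 m/s.

7.4 m/s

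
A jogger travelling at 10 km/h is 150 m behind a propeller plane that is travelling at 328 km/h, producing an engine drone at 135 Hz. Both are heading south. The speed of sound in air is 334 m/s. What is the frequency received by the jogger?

107 Hz

328 km/h = 91.11 m/s; 10 km/h = 2.778 m/s.
The jogger is behind, so the propeller plane is moving away from it while the jogger is moving toward the propeller plane.
Both move, so f' = f · (v + v_o)/(v + v_s).
f' = 135 × (334 + 2.778)/(334 + 91.11) = 135 × 336.78/425.11 ≈ 107 Hz.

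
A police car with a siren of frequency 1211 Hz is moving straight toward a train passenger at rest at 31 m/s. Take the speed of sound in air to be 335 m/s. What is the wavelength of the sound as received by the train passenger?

With the source moving toward a stationary observer, f' = f · v/(v − v_s).
f' = 1211 × 335/(335 − 31) ≈ 1334 Hz.
λ' = v/f' = 335/1334.49 ≈ 25.1 cm.

25.1 cm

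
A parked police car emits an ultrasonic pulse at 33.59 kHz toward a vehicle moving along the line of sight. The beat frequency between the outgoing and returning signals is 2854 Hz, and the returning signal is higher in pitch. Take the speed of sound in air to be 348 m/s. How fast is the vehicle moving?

14.2 m/s

Double Doppler shift off a moving reflector: f₂ = f₀ · (v + u)/(v − u) (u > 0 toward emitter).
Returning signal is higher, so f₂ = f₀ + Δf = 33590 + 2854 = 36444 Hz.
Rearranging, u = v · (f₂ − f₀)/(f₂ + f₀) = 348 × 2854/70034 ≈ 14.2 m/s.
So the vehicle is moving at 14.2 m/s toward the emitter.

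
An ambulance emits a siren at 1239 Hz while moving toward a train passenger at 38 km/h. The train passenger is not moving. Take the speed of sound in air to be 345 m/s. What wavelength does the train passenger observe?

38 km/h = 10.56 m/s.
With the source moving toward a stationary observer, f' = f · v/(v − v_s).
f' = 1239 × 345/(345 − 10.56) ≈ 1278 Hz.
λ' = v/f' = 345/1278.1 ≈ 27.0 cm.

27.0 cm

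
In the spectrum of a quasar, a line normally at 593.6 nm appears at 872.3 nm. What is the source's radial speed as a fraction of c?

λ'/λ₀ = 1.4695 > 1 (redshift), so the source is receding.
λ'/λ₀ = √((1 + β)/(1 − β)) for a receding source ⇒ β = (r² − 1)/(r² + 1) with r = λ'/λ₀.
β = (2.1595 − 1)/(2.1595 + 1) ≈ 0.367.

0.367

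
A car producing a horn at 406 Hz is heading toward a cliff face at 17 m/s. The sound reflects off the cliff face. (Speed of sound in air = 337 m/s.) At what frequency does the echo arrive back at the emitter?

449 Hz

The cliff face receives the sound from a moving source: f₁ = f₀ · v/(v − v_e) = 406 × 337/320 ≈ 428 Hz.
On the return leg the car is a moving observer: f₂ = f₁ · (v + v_e)/v = 428 × 354/337 ≈ 449 Hz.
Equivalently f₂ = f₀ · (v + v_e)/(v − v_e).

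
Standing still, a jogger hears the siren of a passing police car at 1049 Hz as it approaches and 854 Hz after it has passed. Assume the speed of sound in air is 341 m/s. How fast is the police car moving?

35 m/s

f₁/f₂ = (v + v_s)/(v − v_s), so v_s = v · (f₁ − f₂)/(f₁ + f₂).
v_s = 341 × (1049 − 854)/(1049 + 854) = 341 × 195/1903 ≈ 35 m/s.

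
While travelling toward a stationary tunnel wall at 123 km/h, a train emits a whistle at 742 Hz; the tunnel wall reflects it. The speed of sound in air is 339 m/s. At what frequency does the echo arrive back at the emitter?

123 km/h = 34.17 m/s.
The tunnel wall receives the sound from a moving source: f₁ = f₀ · v/(v − v_e) = 742 × 339/304.83 ≈ 825 Hz.
On the return leg the train is a moving observer: f₂ = f₁ · (v + v_e)/v = 825 × 373.17/339 ≈ 908 Hz.

908 Hz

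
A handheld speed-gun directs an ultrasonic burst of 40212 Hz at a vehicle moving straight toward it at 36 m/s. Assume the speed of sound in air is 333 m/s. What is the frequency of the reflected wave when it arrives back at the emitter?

49960 Hz

The vehicle first receives the wave as a moving observer: f₁ = f₀ · (v + u)/v = 40212 × (333 + 36)/333 ≈ 44559 Hz.
The reflection then acts as a moving source: f₂ = f₁ · v/(v − u) ≈ 49960 Hz.
Equivalently f₂ = f₀ · (v + u)/(v − u).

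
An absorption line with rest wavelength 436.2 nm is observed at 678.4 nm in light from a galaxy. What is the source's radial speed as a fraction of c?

0.415

λ'/λ₀ = 1.5552 > 1 (redshift), so the source is receding.
λ'/λ₀ = √((1 + β)/(1 − β)) for a receding source ⇒ β = (r² − 1)/(r² + 1) with r = λ'/λ₀.
β = (2.4188 − 1)/(2.4188 + 1) ≈ 0.415.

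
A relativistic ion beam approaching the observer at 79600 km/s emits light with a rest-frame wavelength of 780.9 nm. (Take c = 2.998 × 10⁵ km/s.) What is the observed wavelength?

594.9 nm

β = v/c = 79600/299800 = 0.2655.
Relativistic Doppler for wavelength: λ' = λ₀ · √((1 − β)/(1 + β)).
λ' = 780.9 × √(0.7345/1.2655) = 780.9 × 0.76183 ≈ 594.9 nm.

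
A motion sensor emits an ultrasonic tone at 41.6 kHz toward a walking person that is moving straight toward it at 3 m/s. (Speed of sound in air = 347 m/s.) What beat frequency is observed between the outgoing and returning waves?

726 Hz

At the walking person (a moving observer), f₁ = f₀ · (v + u)/v = 41.6 × 350/347 ≈ 41.960 kHz.
On reflection it acts as a source moving toward the stationary detector: f₂ = f₁ · v/(v − u) = 41.960 × 347/344 ≈ 42.326 kHz.
Beat frequency (with f₀ = 41600 Hz): |f₂ − f₀| = 2u·f₀/(v − u) = 2 × 3 × 41600/344 ≈ 726 Hz.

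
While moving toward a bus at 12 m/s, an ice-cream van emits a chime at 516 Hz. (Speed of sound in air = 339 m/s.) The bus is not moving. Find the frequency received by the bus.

535 Hz

Only the source moves, toward the listener, so f' = f · v/(v − v_s).
f' = 516 × 339/(339 − 12) = 516 × 339/327 ≈ 535 Hz.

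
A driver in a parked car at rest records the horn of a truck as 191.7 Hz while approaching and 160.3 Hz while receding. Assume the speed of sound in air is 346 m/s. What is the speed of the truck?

f₁/f₂ = (v + v_s)/(v − v_s), so v_s = v · (f₁ − f₂)/(f₁ + f₂).
v_s = 346 × (191.7 − 160.3)/(191.7 + 160.3) = 346 × 31.4/352.0 ≈ 31 m/s.

31 m/s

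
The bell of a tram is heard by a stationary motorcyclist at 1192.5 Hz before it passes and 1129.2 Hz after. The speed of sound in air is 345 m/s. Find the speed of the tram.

9.4 m/s

f₁/f₂ = (v + v_s)/(v − v_s), so v_s = v · (f₁ − f₂)/(f₁ + f₂).
v_s = 345 × (1192.5 − 1129.2)/(1192.5 + 1129.2) = 345 × 63.3/2321.7 ≈ 9.4 m/s.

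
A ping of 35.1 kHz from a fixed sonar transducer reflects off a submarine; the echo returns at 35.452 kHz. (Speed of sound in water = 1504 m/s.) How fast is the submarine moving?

Double Doppler shift off a moving reflector: f₂ = f₀ · (v + u)/(v − u) (u > 0 toward emitter).
Rearranging, u = v · (f₂ − f₀)/(f₂ + f₀) = 1504 × 0.352/70.552 ≈ 7.5 m/s.
So the submarine is moving at 7.5 m/s toward the emitter.

7.5 m/s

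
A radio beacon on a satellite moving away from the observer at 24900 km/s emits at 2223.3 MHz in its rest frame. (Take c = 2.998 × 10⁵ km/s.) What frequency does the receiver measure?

β = v/c = 24900/299800 = 0.0831.
Relativistic Doppler for frequency: f' = f₀ · √((1 − β)/(1 + β)).
f' = 2223.3 × √(0.9169/1.0831) = 2223.3 × 0.92012 ≈ 2045.7 MHz.

2045.7 MHz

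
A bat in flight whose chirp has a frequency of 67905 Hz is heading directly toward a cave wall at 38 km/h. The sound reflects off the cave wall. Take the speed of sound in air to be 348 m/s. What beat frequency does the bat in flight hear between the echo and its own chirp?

4248 Hz

38 km/h = 10.56 m/s.
The cave wall receives the sound from a moving source: f₁ = f₀ · v/(v − v_e) = 67905 × 348/337.44 ≈ 70029 Hz.
On the return leg the bat in flight is a moving observer: f₂ = f₁ · (v + v_e)/v = 70029 × 358.56/348 ≈ 72153 Hz.
Beat against the emitted tone: |f₂ − f₀| = 2v_e·f₀/(v − v_e) = 2 × 10.56 × 67905/337.44 ≈ 4248 Hz.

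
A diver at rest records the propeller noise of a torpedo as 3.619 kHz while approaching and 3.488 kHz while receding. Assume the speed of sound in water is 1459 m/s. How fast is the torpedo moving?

27 m/s

f₁/f₂ = (v + v_s)/(v − v_s), so v_s = v · (f₁ − f₂)/(f₁ + f₂).
v_s = 1459 × (3.619 − 3.488)/(3.619 + 3.488) = 1459 × 0.131/7.107 ≈ 27 m/s.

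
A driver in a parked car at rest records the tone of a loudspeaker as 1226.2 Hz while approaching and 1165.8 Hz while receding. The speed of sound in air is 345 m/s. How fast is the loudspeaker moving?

8.7 m/s

f₁/f₂ = (v + v_s)/(v − v_s), so v_s = v · (f₁ − f₂)/(f₁ + f₂).
v_s = 345 × (1226.2 − 1165.8)/(1226.2 + 1165.8) = 345 × 60.4/2392.0 ≈ 8.7 m/s.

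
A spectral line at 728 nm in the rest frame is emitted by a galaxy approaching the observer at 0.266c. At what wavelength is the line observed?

554.3 nm

Relativistic Doppler for wavelength: λ' = λ₀ · √((1 − β)/(1 + β)).
λ' = 728 × √(0.7340/1.2660) = 728 × 0.76143 ≈ 554.3 nm.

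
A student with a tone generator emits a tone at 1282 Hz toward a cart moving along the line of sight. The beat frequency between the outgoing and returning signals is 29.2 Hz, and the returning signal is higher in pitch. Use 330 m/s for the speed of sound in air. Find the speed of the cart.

Double Doppler shift off a moving reflector: f₂ = f₀ · (v + u)/(v − u) (u > 0 toward emitter).
Returning signal is higher, so f₂ = f₀ + Δf = 1282 + 29.2 = 1311.2 Hz.
Rearranging, u = v · (f₂ − f₀)/(f₂ + f₀) = 330 × 29.2/2593.2 ≈ 3.7 m/s.
So the cart is moving at 3.7 m/s toward the emitter.

3.7 m/s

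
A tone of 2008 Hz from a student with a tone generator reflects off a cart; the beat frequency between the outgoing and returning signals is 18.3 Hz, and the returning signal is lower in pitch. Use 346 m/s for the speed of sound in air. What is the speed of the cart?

1.58 m/s

Double Doppler shift off a moving reflector: f₂ = f₀ · (v + u)/(v − u) (u > 0 toward emitter).
Returning signal is lower, so f₂ = f₀ − Δf = 2008 − 18.3 = 1989.7 Hz.
Rearranging, u = v · (f₂ − f₀)/(f₂ + f₀) = 346 × -18.3/3997.7 ≈ -1.58 m/s.
So the cart is moving at 1.58 m/s away from the emitter.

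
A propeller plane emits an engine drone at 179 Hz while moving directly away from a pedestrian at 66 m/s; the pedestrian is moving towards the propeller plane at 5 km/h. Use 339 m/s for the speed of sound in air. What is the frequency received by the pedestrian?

150 Hz

5 km/h = 1.389 m/s.
With source receding and observer approaching, f' = f · (v + v_o)/(v + v_s).
f' = 179 × (339 + 1.389)/(339 + 66) = 179 × 340.39/405 ≈ 150 Hz.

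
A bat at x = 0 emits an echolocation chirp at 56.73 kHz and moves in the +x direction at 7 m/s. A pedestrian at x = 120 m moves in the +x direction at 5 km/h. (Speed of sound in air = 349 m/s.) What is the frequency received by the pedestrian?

5 km/h = 1.389 m/s.
The observer lies on the +x side, so the source is heading toward the observer and the observer is heading away from the source.
General Doppler shift: f' = f · (v − v_o)/(v − v_s).
f' = 56.73 × (349 − 1.389)/(349 − 7) = 56.73 × 347.61/342 ≈ 57.7 kHz.

57.7 kHz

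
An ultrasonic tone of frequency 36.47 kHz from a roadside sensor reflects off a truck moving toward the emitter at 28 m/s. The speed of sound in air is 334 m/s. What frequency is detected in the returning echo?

43.1 kHz

At the truck (a moving observer), f₁ = f₀ · (v + u)/v = 36.47 × 362/334 ≈ 39.5 kHz.
On reflection it acts as a source moving toward the stationary detector: f₂ = f₁ · v/(v − u) = 39.5 × 334/306 ≈ 43.1 kHz.
Equivalently f₂ = f₀ · (v + u)/(v − u).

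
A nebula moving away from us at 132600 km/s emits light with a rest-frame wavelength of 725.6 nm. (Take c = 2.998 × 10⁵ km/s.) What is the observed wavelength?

1166.9 nm

β = v/c = 132600/299800 = 0.4423.
Relativistic Doppler for wavelength: λ' = λ₀ · √((1 + β)/(1 − β)).
λ' = 725.6 × √(1.4423/0.5577) = 725.6 × 1.60814 ≈ 1166.9 nm.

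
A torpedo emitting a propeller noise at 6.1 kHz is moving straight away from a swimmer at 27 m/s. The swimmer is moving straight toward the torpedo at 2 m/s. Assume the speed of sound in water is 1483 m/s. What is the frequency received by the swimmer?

6.00 kHz

General Doppler shift: f' = f · (v + v_o)/(v + v_s).
f' = 6.1 × (1483 + 2)/(1483 + 27) = 6.1 × 1485/1510 ≈ 6.00 kHz.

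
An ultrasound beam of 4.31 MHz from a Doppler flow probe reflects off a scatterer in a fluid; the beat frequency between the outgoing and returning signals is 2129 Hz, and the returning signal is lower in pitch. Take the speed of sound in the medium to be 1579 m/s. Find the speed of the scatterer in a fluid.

Double Doppler shift off a moving reflector: f₂ = f₀ · (v + u)/(v − u) (u > 0 toward emitter).
Returning signal is lower, so f₂ = f₀ − Δf = 4310000 − 2129 = 4307871 Hz.
Rearranging, u = v · (f₂ − f₀)/(f₂ + f₀) = 1579 × -2129/8617871 ≈ -0.39 m/s.
So the scatterer in a fluid is moving at 0.39 m/s away from the emitter.

0.39 m/s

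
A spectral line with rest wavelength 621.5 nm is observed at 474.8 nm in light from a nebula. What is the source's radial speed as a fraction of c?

λ'/λ₀ = 0.7640 < 1 (blueshift), so the source is approaching.
λ'/λ₀ = √((1 − β)/(1 + β)) for an approaching source ⇒ β = (1 − r²)/(1 + r²) with r = λ'/λ₀.
β = (1 − 0.5836)/(1 + 0.5836) ≈ 0.263.

0.263c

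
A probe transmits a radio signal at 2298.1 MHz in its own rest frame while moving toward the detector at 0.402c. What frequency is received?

Relativistic Doppler for frequency: f' = f₀ · √((1 + β)/(1 − β)).
f' = 2298.1 × √(1.4020/0.5980) = 2298.1 × 1.53117 ≈ 3518.8 MHz.

3518.8 MHz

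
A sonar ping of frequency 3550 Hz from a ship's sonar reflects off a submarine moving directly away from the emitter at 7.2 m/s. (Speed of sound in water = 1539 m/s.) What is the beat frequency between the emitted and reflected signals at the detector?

At the submarine (a moving observer), f₁ = f₀ · (v − u)/v = 3550 × 1531.8/1539 ≈ 3533.4 Hz.
On reflection it acts as a source moving away from the stationary detector: f₂ = f₁ · v/(v + u) = 3533.4 × 1539/1546.2 ≈ 3516.9 Hz.
Beat frequency: |f₂ − f₀| = 2u·f₀/(v + u) = 2 × 7.2 × 3550/1546.2 ≈ 33.1 Hz.

33.1 Hz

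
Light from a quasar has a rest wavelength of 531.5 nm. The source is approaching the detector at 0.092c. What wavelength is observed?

484.7 nm

Relativistic Doppler for wavelength: λ' = λ₀ · √((1 − β)/(1 + β)).
λ' = 531.5 × √(0.9080/1.0920) = 531.5 × 0.91187 ≈ 484.7 nm.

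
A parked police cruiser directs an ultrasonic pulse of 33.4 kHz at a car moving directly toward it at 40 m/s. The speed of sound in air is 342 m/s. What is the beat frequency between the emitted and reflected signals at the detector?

At the car (a moving observer), f₁ = f₀ · (v + u)/v = 33.4 × 382/342 ≈ 37.31 kHz.
On reflection it acts as a source moving toward the stationary detector: f₂ = f₁ · v/(v − u) = 37.31 × 342/302 ≈ 42.25 kHz.
Equivalently f₂ = f₀ · (v + u)/(v − u).
Beat frequency (with f₀ = 33400 Hz): |f₂ − f₀| = 2u·f₀/(v − u) = 2 × 40 × 33400/302 ≈ 8848 Hz.

8848 Hz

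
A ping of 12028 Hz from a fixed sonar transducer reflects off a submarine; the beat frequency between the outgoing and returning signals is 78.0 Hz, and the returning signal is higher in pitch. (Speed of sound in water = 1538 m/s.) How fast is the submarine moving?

Double Doppler shift off a moving reflector: f₂ = f₀ · (v + u)/(v − u) (u > 0 toward emitter).
Returning signal is higher, so f₂ = f₀ + Δf = 12028 + 78 = 12106 Hz.
Rearranging, u = v · (f₂ − f₀)/(f₂ + f₀) = 1538 × 78/24134 ≈ 5.0 m/s.
So the submarine is moving at 5.0 m/s toward the emitter.

5.0 m/s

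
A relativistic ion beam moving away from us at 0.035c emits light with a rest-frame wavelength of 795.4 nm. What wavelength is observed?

Relativistic Doppler for wavelength: λ' = λ₀ · √((1 + β)/(1 − β)).
λ' = 795.4 × √(1.0350/0.9650) = 795.4 × 1.03563 ≈ 823.7 nm.

823.7 nm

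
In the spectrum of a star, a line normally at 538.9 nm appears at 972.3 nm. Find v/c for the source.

λ'/λ₀ = 1.8042 > 1 (redshift), so the source is receding.
λ'/λ₀ = √((1 + β)/(1 − β)) for a receding source ⇒ β = (r² − 1)/(r² + 1) with r = λ'/λ₀.
β = (3.2552 − 1)/(3.2552 + 1) ≈ 0.530.

0.530c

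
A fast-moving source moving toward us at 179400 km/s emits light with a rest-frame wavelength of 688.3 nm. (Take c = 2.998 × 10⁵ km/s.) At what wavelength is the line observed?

β = v/c = 179400/299800 = 0.5984.
Relativistic Doppler for wavelength: λ' = λ₀ · √((1 − β)/(1 + β)).
λ' = 688.3 × √(0.4016/1.5984) = 688.3 × 0.50125 ≈ 345.0 nm.

345.0 nm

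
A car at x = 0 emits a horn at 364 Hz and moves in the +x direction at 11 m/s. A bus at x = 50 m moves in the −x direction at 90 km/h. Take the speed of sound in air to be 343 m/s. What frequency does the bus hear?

90 km/h = 25 m/s.
The observer lies on the +x side, so the source is heading toward the observer and the observer is heading toward the source.
With source approaching and observer approaching, f' = f · (v + v_o)/(v − v_s).
f' = 364 × (343 + 25)/(343 − 11) = 364 × 368/332 ≈ 403 Hz.

403 Hz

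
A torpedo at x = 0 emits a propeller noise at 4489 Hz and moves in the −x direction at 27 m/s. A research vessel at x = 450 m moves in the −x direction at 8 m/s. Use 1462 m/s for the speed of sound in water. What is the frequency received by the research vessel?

4432 Hz

The observer lies on the +x side, so the source is heading away from the observer and the observer is heading toward the source.
With source receding and observer approaching, f' = f · (v + v_o)/(v + v_s).
f' = 4489 × (1462 + 8)/(1462 + 27) = 4489 × 1470/1489 ≈ 4432 Hz.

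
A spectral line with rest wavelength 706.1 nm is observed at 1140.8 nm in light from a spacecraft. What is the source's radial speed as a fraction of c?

λ'/λ₀ = 1.6156 > 1 (redshift), so the source is receding.
λ'/λ₀ = √((1 + β)/(1 − β)) for a receding source ⇒ β = (r² − 1)/(r² + 1) with r = λ'/λ₀.
β = (2.6103 − 1)/(2.6103 + 1) ≈ 0.446.

0.446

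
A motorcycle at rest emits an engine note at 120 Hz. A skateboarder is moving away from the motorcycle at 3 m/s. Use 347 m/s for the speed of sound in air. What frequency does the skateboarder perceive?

119 Hz

Moving observer, stationary source: f' = f · (v − v_o)/v.
f' = 120 × (347 − 3)/347 = 120 × 344/347 ≈ 119 Hz.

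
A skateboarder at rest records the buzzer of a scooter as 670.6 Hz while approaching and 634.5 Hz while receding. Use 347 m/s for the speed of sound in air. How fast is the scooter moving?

f₁/f₂ = (v + v_s)/(v − v_s), so v_s = v · (f₁ − f₂)/(f₁ + f₂).
v_s = 347 × (670.6 − 634.5)/(670.6 + 634.5) = 347 × 36.1/1305.1 ≈ 9.6 m/s.

9.6 m/s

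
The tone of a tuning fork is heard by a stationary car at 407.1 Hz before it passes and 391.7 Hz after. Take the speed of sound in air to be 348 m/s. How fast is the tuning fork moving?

6.7 m/s

f₁/f₂ = (v + v_s)/(v − v_s), so v_s = v · (f₁ − f₂)/(f₁ + f₂).
v_s = 348 × (407.1 − 391.7)/(407.1 + 391.7) = 348 × 15.4/798.8 ≈ 6.7 m/s.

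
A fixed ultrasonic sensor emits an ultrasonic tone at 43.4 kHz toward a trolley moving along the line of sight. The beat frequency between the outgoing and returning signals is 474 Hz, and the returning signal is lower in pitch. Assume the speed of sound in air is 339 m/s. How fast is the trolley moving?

1.86 m/s

Double Doppler shift off a moving reflector: f₂ = f₀ · (v + u)/(v − u) (u > 0 toward emitter).
Returning signal is lower, so f₂ = f₀ − Δf = 43400 − 474 = 42926 Hz.
Rearranging, u = v · (f₂ − f₀)/(f₂ + f₀) = 339 × -474/86326 ≈ -1.86 m/s.
So the trolley is moving at 1.86 m/s away from the emitter.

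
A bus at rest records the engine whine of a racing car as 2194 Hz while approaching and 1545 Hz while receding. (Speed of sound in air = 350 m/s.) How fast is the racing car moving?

61 m/s

f₁/f₂ = (v + v_s)/(v − v_s), so v_s = v · (f₁ − f₂)/(f₁ + f₂).
v_s = 350 × (2194 − 1545)/(2194 + 1545) = 350 × 649/3739 ≈ 61 m/s.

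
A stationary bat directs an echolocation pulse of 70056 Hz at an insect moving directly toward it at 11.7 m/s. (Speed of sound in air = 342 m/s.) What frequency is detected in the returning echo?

At the insect (a moving observer), f₁ = f₀ · (v + u)/v = 70056 × 353.7/342 ≈ 72453 Hz.
The reflection then acts as a moving source: f₂ = f₁ · v/(v − u) ≈ 75019 Hz.

75019 Hz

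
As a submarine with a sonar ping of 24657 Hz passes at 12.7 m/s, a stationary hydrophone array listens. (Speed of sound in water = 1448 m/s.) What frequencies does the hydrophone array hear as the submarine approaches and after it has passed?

24875 Hz approaching; 24443 Hz receding

Approaching: f₁ = f · v/(v − v_s) = 24657 × 1448/1435.3 ≈ 24875 Hz.
Receding: f₂ = f · v/(v + v_s) = 24657 × 1448/1460.7 ≈ 24443 Hz.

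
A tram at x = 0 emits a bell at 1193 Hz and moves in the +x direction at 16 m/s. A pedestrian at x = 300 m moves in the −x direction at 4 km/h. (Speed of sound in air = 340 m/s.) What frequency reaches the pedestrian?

4 km/h = 1.111 m/s.
The observer lies on the +x side, so the source is heading toward the observer and the observer is heading toward the source.
With source approaching and observer approaching, f' = f · (v + v_o)/(v − v_s).
f' = 1193 × (340 + 1.111)/(340 − 16) = 1193 × 341.11/324 ≈ 1256 Hz.

1256 Hz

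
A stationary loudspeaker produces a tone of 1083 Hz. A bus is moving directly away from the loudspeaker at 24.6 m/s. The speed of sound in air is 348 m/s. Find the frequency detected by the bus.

1006 Hz

Only the observer moves, away from the source, so f' = f · (v − v_o)/v.
f' = 1083 × (348 − 24.6)/348 = 1083 × 323.4/348 ≈ 1006 Hz.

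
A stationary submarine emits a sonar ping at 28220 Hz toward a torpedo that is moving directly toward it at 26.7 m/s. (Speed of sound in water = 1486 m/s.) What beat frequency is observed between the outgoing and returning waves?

At the torpedo (a moving observer), f₁ = f₀ · (v + u)/v = 28220 × 1512.7/1486 ≈ 28727 Hz.
The reflection then acts as a moving source: f₂ = f₁ · v/(v − u) ≈ 29253 Hz.
Equivalently f₂ = f₀ · (v + u)/(v − u).
Beat frequency: |f₂ − f₀| = 2u·f₀/(v − u) = 2 × 26.7 × 28220/1459.3 ≈ 1033 Hz.

1033 Hz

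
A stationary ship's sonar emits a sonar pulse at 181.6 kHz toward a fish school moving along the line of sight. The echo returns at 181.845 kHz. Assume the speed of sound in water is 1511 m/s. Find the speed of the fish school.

1.02 m/s

Double Doppler shift off a moving reflector: f₂ = f₀ · (v + u)/(v − u) (u > 0 toward emitter).
Rearranging, u = v · (f₂ − f₀)/(f₂ + f₀) = 1511 × 0.245/363.445 ≈ 1.02 m/s.
So the fish school is moving at 1.02 m/s toward the emitter.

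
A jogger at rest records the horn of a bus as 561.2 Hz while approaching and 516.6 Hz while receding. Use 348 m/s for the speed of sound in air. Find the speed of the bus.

f₁/f₂ = (v + v_s)/(v − v_s), so v_s = v · (f₁ − f₂)/(f₁ + f₂).
v_s = 348 × (561.2 − 516.6)/(561.2 + 516.6) = 348 × 44.6/1077.8 ≈ 14.4 m/s.

14.4 m/s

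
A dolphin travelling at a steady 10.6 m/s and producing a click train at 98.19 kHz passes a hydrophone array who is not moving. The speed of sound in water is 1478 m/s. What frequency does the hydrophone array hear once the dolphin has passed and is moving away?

Receding: f₂ = f · v/(v + v_s) = 98.19 × 1478/1488.6 ≈ 97.5 kHz.

97.5 kHz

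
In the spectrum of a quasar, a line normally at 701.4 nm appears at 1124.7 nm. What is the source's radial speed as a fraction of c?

λ'/λ₀ = 1.6035 > 1 (redshift), so the source is receding.
λ'/λ₀ = √((1 + β)/(1 − β)) for a receding source ⇒ β = (r² − 1)/(r² + 1) with r = λ'/λ₀.
β = (2.5712 − 1)/(2.5712 + 1) ≈ 0.440.

0.440c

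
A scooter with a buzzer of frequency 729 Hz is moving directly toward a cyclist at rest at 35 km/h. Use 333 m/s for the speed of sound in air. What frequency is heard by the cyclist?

35 km/h = 9.722 m/s.
With the source moving toward a stationary observer, f' = f · v/(v − v_s).
f' = 729 × 333/(333 − 9.722) = 729 × 333/323.3 ≈ 751 Hz.

751 Hz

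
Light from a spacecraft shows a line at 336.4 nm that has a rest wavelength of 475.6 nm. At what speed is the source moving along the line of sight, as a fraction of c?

0.333

λ'/λ₀ = 0.7073 < 1 (blueshift), so the source is approaching.
λ'/λ₀ = √((1 − β)/(1 + β)) for an approaching source ⇒ β = (1 − r²)/(1 + r²) with r = λ'/λ₀.
β = (1 − 0.5003)/(1 + 0.5003) ≈ 0.333.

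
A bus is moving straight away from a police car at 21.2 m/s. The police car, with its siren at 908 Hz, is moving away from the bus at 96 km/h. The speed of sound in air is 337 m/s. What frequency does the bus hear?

788 Hz

96 km/h = 26.67 m/s.
With source receding and observer receding, f' = f · (v − v_o)/(v + v_s).
f' = 908 × (337 − 21.2)/(337 + 26.67) = 908 × 315.8/363.67 ≈ 788 Hz.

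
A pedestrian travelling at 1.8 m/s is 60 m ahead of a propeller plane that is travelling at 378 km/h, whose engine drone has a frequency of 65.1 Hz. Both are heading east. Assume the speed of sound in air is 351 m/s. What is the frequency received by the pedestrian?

378 km/h = 105 m/s.
The pedestrian is ahead, so the propeller plane is moving toward it while the pedestrian is moving away from the propeller plane.
With source approaching and observer receding, f' = f · (v − v_o)/(v − v_s).
f' = 65.1 × (351 − 1.8)/(351 − 105) = 65.1 × 349.2/246 ≈ 92 Hz.

92 Hz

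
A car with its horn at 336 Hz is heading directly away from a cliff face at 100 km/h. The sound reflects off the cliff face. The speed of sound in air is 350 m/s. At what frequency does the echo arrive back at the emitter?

100 km/h = 27.78 m/s.
The cliff face receives the sound from a moving source: f₁ = f₀ · v/(v + v_e) = 336 × 350/377.78 ≈ 311 Hz.
On the return leg the car is a moving observer: f₂ = f₁ · (v − v_e)/v = 311 × 322.22/350 ≈ 287 Hz.
Equivalently f₂ = f₀ · (v − v_e)/(v + v_e).

287 Hz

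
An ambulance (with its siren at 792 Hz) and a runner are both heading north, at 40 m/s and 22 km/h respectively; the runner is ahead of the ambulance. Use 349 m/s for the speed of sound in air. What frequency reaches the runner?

879 Hz

22 km/h = 6.111 m/s.
The runner is ahead, so the ambulance is moving toward it while the runner is moving away from the ambulance.
General Doppler shift: f' = f · (v − v_o)/(v − v_s).
f' = 792 × (349 − 6.111)/(349 − 40) = 792 × 342.89/309 ≈ 879 Hz.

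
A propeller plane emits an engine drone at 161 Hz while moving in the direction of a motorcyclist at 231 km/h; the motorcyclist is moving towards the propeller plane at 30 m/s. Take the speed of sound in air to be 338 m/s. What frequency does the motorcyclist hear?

216 Hz

231 km/h = 64.17 m/s.
Both move, so f' = f · (v + v_o)/(v − v_s).
f' = 161 × (338 + 30)/(338 − 64.17) = 161 × 368/273.83 ≈ 216 Hz.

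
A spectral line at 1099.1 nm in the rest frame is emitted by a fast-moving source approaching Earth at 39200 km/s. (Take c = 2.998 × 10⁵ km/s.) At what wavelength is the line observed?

β = v/c = 39200/299800 = 0.1308.
Relativistic Doppler for wavelength: λ' = λ₀ · √((1 − β)/(1 + β)).
λ' = 1099.1 × √(0.8692/1.1308) = 1099.1 × 0.87677 ≈ 963.7 nm.

963.7 nm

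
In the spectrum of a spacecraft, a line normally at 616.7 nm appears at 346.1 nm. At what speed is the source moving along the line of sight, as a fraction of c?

λ'/λ₀ = 0.5612 < 1 (blueshift), so the source is approaching.
λ'/λ₀ = √((1 − β)/(1 + β)) for an approaching source ⇒ β = (1 − r²)/(1 + r²) with r = λ'/λ₀.
β = (1 − 0.3150)/(1 + 0.3150) ≈ 0.521.

0.521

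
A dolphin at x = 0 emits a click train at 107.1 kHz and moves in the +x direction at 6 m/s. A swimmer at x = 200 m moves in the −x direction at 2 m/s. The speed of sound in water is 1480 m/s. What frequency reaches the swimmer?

The observer lies on the +x side, so the source is heading toward the observer and the observer is heading toward the source.
General Doppler shift: f' = f · (v + v_o)/(v − v_s).
f' = 107.1 × (1480 + 2)/(1480 − 6) = 107.1 × 1482/1474 ≈ 107.7 kHz.

107.7 kHz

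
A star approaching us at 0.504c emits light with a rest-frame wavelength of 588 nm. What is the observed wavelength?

337.7 nm

Relativistic Doppler for wavelength: λ' = λ₀ · √((1 − β)/(1 + β)).
λ' = 588 × √(0.4960/1.5040) = 588 × 0.57427 ≈ 337.7 nm.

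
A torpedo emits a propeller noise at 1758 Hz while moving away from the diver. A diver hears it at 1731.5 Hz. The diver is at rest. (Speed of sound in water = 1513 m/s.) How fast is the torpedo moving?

23.2 m/s

f' = f · v/(v + v_s) ⇒ v_s = v · |1 − f/f'|.
v_s = 1513 × |1 − 1758/1731.5| = 1513 × 0.0153 ≈ 23.2 m/s.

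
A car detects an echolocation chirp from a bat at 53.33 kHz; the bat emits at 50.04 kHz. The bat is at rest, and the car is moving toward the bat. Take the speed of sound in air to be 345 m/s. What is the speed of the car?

f' = f · (v + v_o)/v ⇒ v_o = v · |f'/f − 1|.
v_o = 345 × |53.33/50.04 − 1| = 345 × 0.06575 ≈ 22.7 m/s.

22.7 m/s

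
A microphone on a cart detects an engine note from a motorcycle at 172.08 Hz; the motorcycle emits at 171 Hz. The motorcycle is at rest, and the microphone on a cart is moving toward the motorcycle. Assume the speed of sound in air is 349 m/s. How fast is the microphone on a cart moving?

f' = f · (v + v_o)/v ⇒ v_o = v · |f'/f − 1|.
v_o = 349 × |172.08/171 − 1| = 349 × 0.006316 ≈ 2.20 m/s.

2.20 m/s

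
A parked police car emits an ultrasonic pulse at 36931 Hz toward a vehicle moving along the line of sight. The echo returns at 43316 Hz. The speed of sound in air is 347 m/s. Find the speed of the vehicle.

Double Doppler shift off a moving reflector: f₂ = f₀ · (v + u)/(v − u) (u > 0 toward emitter).
Rearranging, u = v · (f₂ − f₀)/(f₂ + f₀) = 347 × 6385/80247 ≈ 28 m/s.
So the vehicle is moving at 28 m/s toward the emitter.

28 m/s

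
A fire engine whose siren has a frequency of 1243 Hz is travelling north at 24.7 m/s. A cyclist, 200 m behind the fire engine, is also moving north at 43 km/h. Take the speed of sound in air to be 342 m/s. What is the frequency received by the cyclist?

43 km/h = 11.94 m/s.
The cyclist is behind, so the fire engine is moving away from it while the cyclist is moving toward the fire engine.
With source receding and observer approaching, f' = f · (v + v_o)/(v + v_s).
f' = 1243 × (342 + 11.94)/(342 + 24.7) = 1243 × 353.94/366.7 ≈ 1200 Hz.

1200 Hz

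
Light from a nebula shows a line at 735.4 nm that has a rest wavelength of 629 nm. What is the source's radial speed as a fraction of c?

λ'/λ₀ = 1.1692 > 1 (redshift), so the source is receding.
λ'/λ₀ = √((1 + β)/(1 − β)) for a receding source ⇒ β = (r² − 1)/(r² + 1) with r = λ'/λ₀.
β = (1.3669 − 1)/(1.3669 + 1) ≈ 0.155.

0.155c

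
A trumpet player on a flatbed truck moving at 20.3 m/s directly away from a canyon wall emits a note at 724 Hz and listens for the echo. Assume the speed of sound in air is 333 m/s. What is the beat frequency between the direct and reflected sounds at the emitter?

83 Hz

The canyon wall receives the sound from a moving source: f₁ = f₀ · v/(v + v_e) = 724 × 333/353.3 ≈ 682.4 Hz.
On the return leg the trumpet player on a flatbed truck is a moving observer: f₂ = f₁ · (v − v_e)/v = 682.4 × 312.7/333 ≈ 640.8 Hz.
Beat against the emitted tone: |f₂ − f₀| = 2v_e·f₀/(v + v_e) = 2 × 20.3 × 724/353.3 ≈ 83 Hz.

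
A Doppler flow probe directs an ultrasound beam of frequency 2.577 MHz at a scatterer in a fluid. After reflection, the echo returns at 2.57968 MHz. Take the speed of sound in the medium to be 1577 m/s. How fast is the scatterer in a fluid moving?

Double Doppler shift off a moving reflector: f₂ = f₀ · (v + u)/(v − u) (u > 0 toward emitter).
Rearranging, u = v · (f₂ − f₀)/(f₂ + f₀) = 1577 × 0.00268/5.15668 ≈ 0.82 m/s.
So the scatterer in a fluid is moving at 0.82 m/s toward the emitter.

0.82 m/s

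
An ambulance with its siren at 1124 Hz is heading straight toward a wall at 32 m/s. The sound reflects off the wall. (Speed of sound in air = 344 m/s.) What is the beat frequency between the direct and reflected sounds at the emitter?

231 Hz

The wall receives the sound from a moving source: f₁ = f₀ · v/(v − v_e) = 1124 × 344/312 ≈ 1239 Hz.
On the return leg the ambulance is a moving observer: f₂ = f₁ · (v + v_e)/v = 1239 × 376/344 ≈ 1355 Hz.
Beat against the emitted tone: |f₂ − f₀| = 2v_e·f₀/(v − v_e) = 2 × 32 × 1124/312 ≈ 231 Hz.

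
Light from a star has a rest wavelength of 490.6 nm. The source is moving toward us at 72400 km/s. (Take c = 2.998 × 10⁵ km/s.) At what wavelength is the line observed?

β = v/c = 72400/299800 = 0.2415.
Relativistic Doppler for wavelength: λ' = λ₀ · √((1 − β)/(1 + β)).
λ' = 490.6 × √(0.7585/1.2415) = 490.6 × 0.78164 ≈ 383.5 nm.

383.5 nm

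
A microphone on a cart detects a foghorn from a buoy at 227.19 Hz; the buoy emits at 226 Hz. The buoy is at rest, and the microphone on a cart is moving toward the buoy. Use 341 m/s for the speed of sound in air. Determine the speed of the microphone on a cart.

1.80 m/s

f' = f · (v + v_o)/v ⇒ v_o = v · |f'/f − 1|.
v_o = 341 × |227.19/226 − 1| = 341 × 0.005265 ≈ 1.80 m/s.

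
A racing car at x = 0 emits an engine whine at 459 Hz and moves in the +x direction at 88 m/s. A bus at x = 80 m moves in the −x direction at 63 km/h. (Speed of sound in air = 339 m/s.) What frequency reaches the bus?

63 km/h = 17.5 m/s.
The observer lies on the +x side, so the source is heading toward the observer and the observer is heading toward the source.
General Doppler shift: f' = f · (v + v_o)/(v − v_s).
f' = 459 × (339 + 17.5)/(339 − 88) = 459 × 356.5/251 ≈ 652 Hz.

652 Hz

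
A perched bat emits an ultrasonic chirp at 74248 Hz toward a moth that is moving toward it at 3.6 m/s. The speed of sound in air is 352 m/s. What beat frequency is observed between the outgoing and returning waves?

1534 Hz

At the moth (a moving observer), f₁ = f₀ · (v + u)/v = 74248 × 355.6/352 ≈ 75007 Hz.
The reflection then acts as a moving source: f₂ = f₁ · v/(v − u) ≈ 75782 Hz.
Equivalently f₂ = f₀ · (v + u)/(v − u).
Beat frequency: |f₂ − f₀| = 2u·f₀/(v − u) = 2 × 3.6 × 74248/348.4 ≈ 1534 Hz.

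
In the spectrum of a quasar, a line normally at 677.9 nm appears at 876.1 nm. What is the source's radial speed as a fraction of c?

λ'/λ₀ = 1.2924 > 1 (redshift), so the source is receding.
λ'/λ₀ = √((1 + β)/(1 − β)) for a receding source ⇒ β = (r² − 1)/(r² + 1) with r = λ'/λ₀.
β = (1.6702 − 1)/(1.6702 + 1) ≈ 0.251.

0.251c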